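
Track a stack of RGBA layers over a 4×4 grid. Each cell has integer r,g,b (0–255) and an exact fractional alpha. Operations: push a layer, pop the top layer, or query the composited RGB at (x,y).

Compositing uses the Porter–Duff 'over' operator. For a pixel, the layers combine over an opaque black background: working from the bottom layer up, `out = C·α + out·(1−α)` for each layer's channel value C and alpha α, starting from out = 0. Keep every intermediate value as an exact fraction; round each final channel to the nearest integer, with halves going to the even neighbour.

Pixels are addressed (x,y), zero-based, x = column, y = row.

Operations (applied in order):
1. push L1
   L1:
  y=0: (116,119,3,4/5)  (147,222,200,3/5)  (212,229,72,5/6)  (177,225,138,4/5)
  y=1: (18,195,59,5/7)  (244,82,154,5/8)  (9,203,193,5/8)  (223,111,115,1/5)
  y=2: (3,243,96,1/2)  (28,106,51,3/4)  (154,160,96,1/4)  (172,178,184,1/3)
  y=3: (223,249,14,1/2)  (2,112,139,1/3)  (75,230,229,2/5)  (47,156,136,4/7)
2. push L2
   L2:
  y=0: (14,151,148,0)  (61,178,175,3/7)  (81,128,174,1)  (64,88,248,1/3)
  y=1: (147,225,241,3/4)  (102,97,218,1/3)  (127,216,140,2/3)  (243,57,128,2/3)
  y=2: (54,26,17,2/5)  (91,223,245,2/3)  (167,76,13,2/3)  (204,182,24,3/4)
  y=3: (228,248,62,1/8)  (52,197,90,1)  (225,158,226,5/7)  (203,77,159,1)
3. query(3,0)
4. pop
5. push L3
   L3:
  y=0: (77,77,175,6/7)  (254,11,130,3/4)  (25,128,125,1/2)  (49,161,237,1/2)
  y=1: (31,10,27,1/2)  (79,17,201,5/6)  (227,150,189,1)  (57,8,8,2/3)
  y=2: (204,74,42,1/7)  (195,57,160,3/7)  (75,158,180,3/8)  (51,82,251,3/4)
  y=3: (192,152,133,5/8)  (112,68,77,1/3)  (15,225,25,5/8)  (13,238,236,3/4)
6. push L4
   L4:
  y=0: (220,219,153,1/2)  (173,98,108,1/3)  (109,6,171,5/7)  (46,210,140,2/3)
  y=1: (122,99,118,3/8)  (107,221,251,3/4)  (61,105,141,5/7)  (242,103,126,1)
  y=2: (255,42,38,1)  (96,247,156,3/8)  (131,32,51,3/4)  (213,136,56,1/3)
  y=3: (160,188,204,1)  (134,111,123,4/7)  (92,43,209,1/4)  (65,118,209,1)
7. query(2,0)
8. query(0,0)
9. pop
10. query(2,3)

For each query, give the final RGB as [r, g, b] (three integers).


(3,0) stack=L1,L2; from [0,0,0]:
after L1 α=4/5: [708/5, 180, 552/5]
after L2 α=1/3: [1736/15, 448/3, 2344/15]
rounded: [116, 149, 156]

(2,0) stack=L1,L3,L4; from [0,0,0]:
after L1 α=5/6: [530/3, 1145/6, 60]
after L3 α=1/2: [605/6, 1913/12, 185/2]
after L4 α=5/7: [320/3, 299/6, 1040/7]
= [107, 50, 149]

(0,0) stack=L1,L3,L4; from [0,0,0]:
+L1 (α=4/5) → [464/5, 476/5, 12/5]
+L3 (α=6/7) → [2774/35, 398/5, 5262/35]
+L4 (α=1/2) → [5237/35, 1493/10, 10617/70]
→ [150, 149, 152]

query (2,3) [L1,L3] — begin 0,0,0
after L1 α=2/5: [30, 92, 458/5]
after L3 α=5/8: [165/8, 1401/8, 1999/40]
rounded: [21, 175, 50]


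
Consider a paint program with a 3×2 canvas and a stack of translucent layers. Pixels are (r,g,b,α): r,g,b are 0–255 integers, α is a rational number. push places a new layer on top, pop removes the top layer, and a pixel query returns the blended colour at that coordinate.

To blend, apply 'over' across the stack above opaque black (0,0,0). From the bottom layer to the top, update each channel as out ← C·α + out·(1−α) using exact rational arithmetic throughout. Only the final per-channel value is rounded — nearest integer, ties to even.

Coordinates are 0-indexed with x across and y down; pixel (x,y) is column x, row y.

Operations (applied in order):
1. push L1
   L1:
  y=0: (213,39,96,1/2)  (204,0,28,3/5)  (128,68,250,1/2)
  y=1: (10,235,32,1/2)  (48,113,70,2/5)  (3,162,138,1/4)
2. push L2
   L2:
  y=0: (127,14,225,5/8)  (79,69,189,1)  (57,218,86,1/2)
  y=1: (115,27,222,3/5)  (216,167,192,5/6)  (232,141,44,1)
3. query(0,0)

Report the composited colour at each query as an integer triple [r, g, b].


(0,0) stack=L1,L2; from [0,0,0]:
after L1 α=1/2: [213/2, 39/2, 48]
after L2 α=5/8: [1909/16, 257/16, 1269/8]
→ [119, 16, 159]


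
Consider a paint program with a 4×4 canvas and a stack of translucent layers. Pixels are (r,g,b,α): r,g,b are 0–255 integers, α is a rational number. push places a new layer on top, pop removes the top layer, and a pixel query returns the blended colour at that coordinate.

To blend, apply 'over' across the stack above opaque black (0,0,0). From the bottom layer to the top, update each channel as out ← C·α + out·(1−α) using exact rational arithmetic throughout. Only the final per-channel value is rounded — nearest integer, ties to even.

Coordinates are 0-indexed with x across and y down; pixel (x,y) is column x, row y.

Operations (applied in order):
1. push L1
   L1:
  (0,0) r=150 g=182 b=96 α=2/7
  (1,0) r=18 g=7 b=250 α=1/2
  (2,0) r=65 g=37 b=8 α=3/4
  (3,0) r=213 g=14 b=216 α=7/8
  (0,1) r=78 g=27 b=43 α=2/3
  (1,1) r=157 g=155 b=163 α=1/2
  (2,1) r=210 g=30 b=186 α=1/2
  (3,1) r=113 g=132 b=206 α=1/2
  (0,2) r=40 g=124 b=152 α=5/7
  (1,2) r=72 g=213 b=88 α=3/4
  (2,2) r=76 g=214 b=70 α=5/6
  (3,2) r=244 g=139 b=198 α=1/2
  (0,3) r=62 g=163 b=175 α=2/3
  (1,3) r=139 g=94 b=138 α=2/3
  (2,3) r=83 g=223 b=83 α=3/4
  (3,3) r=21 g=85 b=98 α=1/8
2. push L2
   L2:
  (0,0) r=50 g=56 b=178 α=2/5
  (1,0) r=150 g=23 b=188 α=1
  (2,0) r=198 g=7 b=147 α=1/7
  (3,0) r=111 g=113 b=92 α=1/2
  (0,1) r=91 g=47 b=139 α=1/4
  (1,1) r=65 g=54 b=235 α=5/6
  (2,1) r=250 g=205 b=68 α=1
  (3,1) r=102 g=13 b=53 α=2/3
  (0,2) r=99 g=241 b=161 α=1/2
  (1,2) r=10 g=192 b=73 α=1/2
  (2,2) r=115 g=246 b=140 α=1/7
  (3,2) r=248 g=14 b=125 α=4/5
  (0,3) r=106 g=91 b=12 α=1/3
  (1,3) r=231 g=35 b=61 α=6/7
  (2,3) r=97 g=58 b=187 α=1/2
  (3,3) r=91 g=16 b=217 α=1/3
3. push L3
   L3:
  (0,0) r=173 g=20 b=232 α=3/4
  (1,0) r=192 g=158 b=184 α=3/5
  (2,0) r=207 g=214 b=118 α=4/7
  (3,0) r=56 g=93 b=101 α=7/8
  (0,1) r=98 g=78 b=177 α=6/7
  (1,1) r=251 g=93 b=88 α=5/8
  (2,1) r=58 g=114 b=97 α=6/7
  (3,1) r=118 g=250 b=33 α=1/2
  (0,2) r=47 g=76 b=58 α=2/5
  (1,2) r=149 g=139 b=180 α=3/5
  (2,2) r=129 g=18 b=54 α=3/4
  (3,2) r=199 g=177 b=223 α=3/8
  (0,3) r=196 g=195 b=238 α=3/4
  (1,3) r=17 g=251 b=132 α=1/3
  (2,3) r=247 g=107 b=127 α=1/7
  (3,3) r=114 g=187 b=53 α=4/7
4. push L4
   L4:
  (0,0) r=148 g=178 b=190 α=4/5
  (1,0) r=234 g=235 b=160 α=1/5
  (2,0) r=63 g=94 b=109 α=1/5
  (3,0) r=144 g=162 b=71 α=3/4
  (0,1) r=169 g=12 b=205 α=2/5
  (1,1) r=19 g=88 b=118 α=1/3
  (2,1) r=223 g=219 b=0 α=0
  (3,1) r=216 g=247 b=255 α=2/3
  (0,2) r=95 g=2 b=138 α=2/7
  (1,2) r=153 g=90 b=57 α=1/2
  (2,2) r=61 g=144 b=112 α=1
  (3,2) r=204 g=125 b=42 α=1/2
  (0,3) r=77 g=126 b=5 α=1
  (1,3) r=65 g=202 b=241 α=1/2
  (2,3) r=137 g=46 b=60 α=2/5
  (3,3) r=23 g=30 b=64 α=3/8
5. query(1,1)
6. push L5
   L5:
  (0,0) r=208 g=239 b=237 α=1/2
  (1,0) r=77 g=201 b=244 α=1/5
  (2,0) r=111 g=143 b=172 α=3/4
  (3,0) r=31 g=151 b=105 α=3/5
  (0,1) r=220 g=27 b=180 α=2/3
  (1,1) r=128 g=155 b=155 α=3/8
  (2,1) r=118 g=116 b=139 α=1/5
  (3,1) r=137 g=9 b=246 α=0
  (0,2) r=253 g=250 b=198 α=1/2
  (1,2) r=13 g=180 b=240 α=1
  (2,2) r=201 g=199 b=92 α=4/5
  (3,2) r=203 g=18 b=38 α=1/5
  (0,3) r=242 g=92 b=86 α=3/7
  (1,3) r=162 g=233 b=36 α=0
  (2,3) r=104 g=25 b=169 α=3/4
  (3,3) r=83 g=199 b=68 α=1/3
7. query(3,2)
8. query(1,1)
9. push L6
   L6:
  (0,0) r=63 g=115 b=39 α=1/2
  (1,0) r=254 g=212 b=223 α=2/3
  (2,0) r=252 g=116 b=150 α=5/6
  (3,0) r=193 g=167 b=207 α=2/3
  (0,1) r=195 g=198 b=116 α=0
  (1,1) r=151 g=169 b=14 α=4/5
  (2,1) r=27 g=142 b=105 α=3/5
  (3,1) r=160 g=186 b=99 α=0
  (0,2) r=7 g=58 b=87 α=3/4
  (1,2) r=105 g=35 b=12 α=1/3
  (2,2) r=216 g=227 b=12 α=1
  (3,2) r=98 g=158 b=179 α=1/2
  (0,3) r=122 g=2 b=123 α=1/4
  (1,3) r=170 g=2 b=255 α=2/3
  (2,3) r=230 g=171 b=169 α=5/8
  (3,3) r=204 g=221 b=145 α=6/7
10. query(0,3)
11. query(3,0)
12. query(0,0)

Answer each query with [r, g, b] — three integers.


at x=1,y=1 over L1,L2,L3,L4:
after L1 α=1/2: [157/2, 155/2, 163/2]
after L2 α=5/6: [269/4, 695/12, 2513/12]
after L3 α=5/8: [5827/32, 2555/32, 4273/32]
after L4 α=1/3: [6131/48, 1321/16, 6161/48]
rounded: [128, 83, 128]

at x=3,y=2 over L1,L2,L3,L4,L5:
L1 α=1/2: [122, 139/2, 99]
L2 α=4/5: [1114/5, 251/10, 599/5]
L3 α=3/8: [1711/8, 1313/16, 317/2]
L4 α=1/2: [3343/16, 3313/32, 401/4]
L5 α=1/5: [831/4, 3457/40, 439/5]
= [208, 86, 88]

at x=1,y=1 over L1,L2,L3,L4,L5:
after L1 α=1/2: [157/2, 155/2, 163/2]
after L2 α=5/6: [269/4, 695/12, 2513/12]
after L3 α=5/8: [5827/32, 2555/32, 4273/32]
after L4 α=1/3: [6131/48, 1321/16, 6161/48]
after L5 α=3/8: [49087/384, 14045/128, 53125/384]
→ [128, 110, 138]

query (0,3) [L1,L2,L3,L4,L5,L6] — begin 0,0,0
after L1 α=2/3: [124/3, 326/3, 350/3]
after L2 α=1/3: [566/9, 925/9, 736/9]
after L3 α=3/4: [2929/18, 3095/18, 3581/18]
after L4 α=1: [77, 126, 5]
after L5 α=3/7: [1034/7, 780/7, 278/7]
after L6 α=1/4: [989/7, 1177/14, 1695/28]
= [141, 84, 61]

query (3,0) [L1,L2,L3,L4,L5,L6] — begin 0,0,0
L1 α=7/8: [1491/8, 49/4, 189]
L2 α=1/2: [2379/16, 501/8, 281/2]
L3 α=7/8: [8651/128, 5709/64, 1695/16]
L4 α=3/4: [63947/512, 36813/256, 5103/64]
L5 α=3/5: [17551/256, 94797/640, 15183/160]
L6 α=2/3: [38789/256, 308557/1920, 27141/160]
→ [152, 161, 170]

(0,0) stack=L1,L2,L3,L4,L5,L6; from [0,0,0]:
after L1 α=2/7: [300/7, 52, 192/7]
after L2 α=2/5: [320/7, 268/5, 3068/35]
after L3 α=3/4: [3953/28, 142/5, 6857/35]
after L4 α=4/5: [20529/140, 3702/25, 33457/175]
after L5 α=1/2: [49649/280, 9677/50, 37466/175]
after L6 α=1/2: [67289/560, 15427/100, 44291/350]
rounded: [120, 154, 127]


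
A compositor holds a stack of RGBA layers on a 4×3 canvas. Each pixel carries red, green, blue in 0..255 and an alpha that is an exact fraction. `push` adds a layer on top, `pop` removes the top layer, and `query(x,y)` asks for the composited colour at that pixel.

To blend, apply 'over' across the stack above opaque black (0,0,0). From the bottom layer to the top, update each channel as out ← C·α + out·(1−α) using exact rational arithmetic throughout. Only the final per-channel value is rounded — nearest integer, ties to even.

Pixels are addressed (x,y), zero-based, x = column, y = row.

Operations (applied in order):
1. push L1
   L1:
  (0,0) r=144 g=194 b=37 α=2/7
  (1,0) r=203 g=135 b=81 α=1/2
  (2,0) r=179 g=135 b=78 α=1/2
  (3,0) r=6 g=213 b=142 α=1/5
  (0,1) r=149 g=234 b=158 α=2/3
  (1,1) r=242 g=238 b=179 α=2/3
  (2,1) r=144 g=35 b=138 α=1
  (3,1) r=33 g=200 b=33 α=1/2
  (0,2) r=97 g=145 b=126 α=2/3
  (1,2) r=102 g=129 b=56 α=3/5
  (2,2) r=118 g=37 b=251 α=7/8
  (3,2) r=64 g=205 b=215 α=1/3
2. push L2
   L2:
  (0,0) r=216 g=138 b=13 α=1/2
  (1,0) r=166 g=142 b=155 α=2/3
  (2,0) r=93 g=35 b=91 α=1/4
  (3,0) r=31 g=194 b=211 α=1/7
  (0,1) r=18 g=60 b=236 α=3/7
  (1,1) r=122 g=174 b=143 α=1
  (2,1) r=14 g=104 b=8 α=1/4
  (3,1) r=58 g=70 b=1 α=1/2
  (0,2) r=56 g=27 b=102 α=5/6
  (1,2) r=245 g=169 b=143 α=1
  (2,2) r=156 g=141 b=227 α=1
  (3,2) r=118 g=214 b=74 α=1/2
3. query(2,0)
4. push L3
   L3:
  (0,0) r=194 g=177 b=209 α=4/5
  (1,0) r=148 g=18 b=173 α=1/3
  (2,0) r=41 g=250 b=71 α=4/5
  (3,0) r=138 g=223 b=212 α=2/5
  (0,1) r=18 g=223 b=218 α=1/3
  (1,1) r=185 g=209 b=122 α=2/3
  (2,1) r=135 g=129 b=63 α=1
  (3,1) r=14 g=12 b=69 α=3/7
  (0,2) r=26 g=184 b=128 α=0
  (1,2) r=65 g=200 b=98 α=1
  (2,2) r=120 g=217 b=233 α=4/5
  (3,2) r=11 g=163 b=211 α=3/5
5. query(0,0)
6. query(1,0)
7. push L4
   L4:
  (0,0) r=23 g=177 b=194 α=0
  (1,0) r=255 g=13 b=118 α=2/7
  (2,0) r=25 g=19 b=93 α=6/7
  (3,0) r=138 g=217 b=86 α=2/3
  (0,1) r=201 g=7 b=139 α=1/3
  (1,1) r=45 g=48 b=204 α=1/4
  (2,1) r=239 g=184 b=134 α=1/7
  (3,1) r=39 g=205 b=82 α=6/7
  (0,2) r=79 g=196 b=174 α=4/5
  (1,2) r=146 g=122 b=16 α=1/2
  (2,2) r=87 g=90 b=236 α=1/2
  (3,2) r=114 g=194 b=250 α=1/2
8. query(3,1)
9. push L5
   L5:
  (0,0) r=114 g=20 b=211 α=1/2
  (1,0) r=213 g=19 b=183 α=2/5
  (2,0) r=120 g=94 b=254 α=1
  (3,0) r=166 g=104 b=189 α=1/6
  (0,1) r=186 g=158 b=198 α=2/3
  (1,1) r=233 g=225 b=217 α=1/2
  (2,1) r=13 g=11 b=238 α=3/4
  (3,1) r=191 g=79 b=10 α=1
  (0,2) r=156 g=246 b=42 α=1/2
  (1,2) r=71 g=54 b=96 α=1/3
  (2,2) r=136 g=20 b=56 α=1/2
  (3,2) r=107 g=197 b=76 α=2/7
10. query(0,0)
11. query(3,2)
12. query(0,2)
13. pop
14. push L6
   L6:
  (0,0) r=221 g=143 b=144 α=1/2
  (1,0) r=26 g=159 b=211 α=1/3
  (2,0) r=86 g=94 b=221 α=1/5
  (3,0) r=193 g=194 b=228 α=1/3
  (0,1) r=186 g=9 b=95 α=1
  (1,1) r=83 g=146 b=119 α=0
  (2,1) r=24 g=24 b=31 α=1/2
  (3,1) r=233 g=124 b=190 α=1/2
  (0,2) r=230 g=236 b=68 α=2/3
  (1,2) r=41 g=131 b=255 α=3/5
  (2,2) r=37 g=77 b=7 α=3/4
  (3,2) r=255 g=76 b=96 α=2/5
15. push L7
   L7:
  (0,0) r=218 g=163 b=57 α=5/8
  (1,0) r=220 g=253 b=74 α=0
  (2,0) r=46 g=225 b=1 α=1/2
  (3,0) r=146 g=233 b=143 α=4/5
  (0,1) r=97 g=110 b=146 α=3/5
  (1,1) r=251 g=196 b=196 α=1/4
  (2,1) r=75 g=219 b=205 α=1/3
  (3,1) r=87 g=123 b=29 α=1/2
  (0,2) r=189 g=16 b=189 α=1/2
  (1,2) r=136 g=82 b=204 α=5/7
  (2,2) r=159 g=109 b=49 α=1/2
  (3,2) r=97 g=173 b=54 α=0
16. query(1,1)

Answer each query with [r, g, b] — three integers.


query (2,0) [L1,L2] — begin 0,0,0
after L1 α=1/2: [179/2, 135/2, 39]
after L2 α=1/4: [723/8, 475/8, 52]
= [90, 59, 52]

query (0,0) [L1,L2,L3] — begin 0,0,0
+L1 (α=2/7) → [288/7, 388/7, 74/7]
+L2 (α=1/2) → [900/7, 677/7, 165/14]
+L3 (α=4/5) → [6332/35, 5633/35, 11869/70]
= [181, 161, 170]

query (1,0) [L1,L2,L3] — begin 0,0,0
L1 α=1/2: [203/2, 135/2, 81/2]
L2 α=2/3: [289/2, 703/6, 701/6]
L3 α=1/3: [437/3, 757/9, 1220/9]
rounded: [146, 84, 136]

at x=3,y=1 over L1,L2,L3,L4:
+L1 (α=1/2) → [33/2, 100, 33/2]
+L2 (α=1/2) → [149/4, 85, 35/4]
+L3 (α=3/7) → [191/7, 376/7, 242/7]
+L4 (α=6/7) → [1829/49, 8986/49, 3686/49]
→ [37, 183, 75]

at x=0,y=0 over L1,L2,L3,L4,L5:
L1 α=2/7: [288/7, 388/7, 74/7]
L2 α=1/2: [900/7, 677/7, 165/14]
L3 α=4/5: [6332/35, 5633/35, 11869/70]
L4 α=0: [6332/35, 5633/35, 11869/70]
L5 α=1/2: [5161/35, 6333/70, 26639/140]
= [147, 90, 190]

(3,2) stack=L1,L2,L3,L4,L5; from [0,0,0]:
L1 α=1/3: [64/3, 205/3, 215/3]
L2 α=1/2: [209/3, 847/6, 437/6]
L3 α=3/5: [517/15, 2314/15, 2336/15]
L4 α=1/2: [2227/30, 2612/15, 3043/15]
L5 α=2/7: [3511/42, 542/3, 3499/21]
rounded: [84, 181, 167]

(0,2) stack=L1,L2,L3,L4,L5; from [0,0,0]:
L1 α=2/3: [194/3, 290/3, 84]
L2 α=5/6: [517/9, 695/18, 99]
L3 α=0: [517/9, 695/18, 99]
L4 α=4/5: [3361/45, 14807/90, 159]
L5 α=1/2: [10381/90, 36947/180, 201/2]
rounded: [115, 205, 100]

at x=1,y=1 over L1,L2,L3,L4,L6,L7:
after L1 α=2/3: [484/3, 476/3, 358/3]
after L2 α=1: [122, 174, 143]
after L3 α=2/3: [164, 592/3, 129]
after L4 α=1/4: [537/4, 160, 591/4]
after L6 α=0: [537/4, 160, 591/4]
after L7 α=1/4: [2615/16, 169, 2557/16]
→ [163, 169, 160]


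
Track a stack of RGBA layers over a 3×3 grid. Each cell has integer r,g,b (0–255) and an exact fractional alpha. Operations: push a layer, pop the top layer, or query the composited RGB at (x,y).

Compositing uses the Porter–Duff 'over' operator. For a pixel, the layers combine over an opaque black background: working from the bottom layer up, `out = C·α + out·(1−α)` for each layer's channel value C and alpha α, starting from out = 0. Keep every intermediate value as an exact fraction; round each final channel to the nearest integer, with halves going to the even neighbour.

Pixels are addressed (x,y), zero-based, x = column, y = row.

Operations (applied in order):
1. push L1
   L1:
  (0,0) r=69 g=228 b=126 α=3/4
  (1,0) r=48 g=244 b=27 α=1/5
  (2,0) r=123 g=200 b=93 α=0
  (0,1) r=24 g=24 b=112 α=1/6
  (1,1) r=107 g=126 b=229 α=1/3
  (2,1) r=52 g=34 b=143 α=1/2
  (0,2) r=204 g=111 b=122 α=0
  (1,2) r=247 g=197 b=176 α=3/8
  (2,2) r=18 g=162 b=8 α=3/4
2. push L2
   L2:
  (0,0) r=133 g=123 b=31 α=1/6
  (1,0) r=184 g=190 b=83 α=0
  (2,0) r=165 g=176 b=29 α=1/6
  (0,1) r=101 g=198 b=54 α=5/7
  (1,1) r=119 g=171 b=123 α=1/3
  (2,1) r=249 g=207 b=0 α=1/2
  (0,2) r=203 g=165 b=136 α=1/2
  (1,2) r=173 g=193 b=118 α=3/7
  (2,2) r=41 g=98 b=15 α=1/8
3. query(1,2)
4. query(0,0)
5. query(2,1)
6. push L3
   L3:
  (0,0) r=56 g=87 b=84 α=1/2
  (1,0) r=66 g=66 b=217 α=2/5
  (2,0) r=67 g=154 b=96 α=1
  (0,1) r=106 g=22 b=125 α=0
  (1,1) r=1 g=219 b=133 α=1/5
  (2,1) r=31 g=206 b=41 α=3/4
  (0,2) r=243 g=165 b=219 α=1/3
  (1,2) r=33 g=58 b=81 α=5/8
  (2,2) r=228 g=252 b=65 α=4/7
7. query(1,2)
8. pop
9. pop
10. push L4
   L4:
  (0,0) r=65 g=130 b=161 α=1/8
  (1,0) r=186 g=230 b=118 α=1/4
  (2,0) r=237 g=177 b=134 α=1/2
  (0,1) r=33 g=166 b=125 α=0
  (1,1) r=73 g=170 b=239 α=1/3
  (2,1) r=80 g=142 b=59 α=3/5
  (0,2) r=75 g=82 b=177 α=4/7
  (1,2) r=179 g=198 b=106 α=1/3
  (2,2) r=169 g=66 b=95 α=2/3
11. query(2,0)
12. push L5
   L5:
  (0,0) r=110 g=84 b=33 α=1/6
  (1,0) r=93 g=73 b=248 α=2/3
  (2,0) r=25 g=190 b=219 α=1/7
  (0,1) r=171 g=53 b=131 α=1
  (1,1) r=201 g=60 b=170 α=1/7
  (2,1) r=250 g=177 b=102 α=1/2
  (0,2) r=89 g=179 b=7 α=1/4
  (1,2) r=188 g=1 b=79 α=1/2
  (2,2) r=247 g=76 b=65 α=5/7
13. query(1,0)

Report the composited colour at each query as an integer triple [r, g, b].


at x=1,y=2 over L1,L2:
after L1 α=3/8: [741/8, 591/8, 66]
after L2 α=3/7: [1779/14, 1749/14, 618/7]
→ [127, 125, 88]

at x=0,y=0 over L1,L2:
after L1 α=3/4: [207/4, 171, 189/2]
after L2 α=1/6: [1567/24, 163, 1007/12]
→ [65, 163, 84]

query (2,1) [L1,L2] — begin 0,0,0
+L1 (α=1/2) → [26, 17, 143/2]
+L2 (α=1/2) → [275/2, 112, 143/4]
rounded: [138, 112, 36]

at x=1,y=2 over L1,L2,L3:
after L1 α=3/8: [741/8, 591/8, 66]
after L2 α=3/7: [1779/14, 1749/14, 618/7]
after L3 α=5/8: [7647/112, 9307/112, 4689/56]
rounded: [68, 83, 84]

at x=2,y=0 over L1,L4:
L1 α=0: [0, 0, 0]
L4 α=1/2: [237/2, 177/2, 67]
= [118, 88, 67]

(1,0) stack=L1,L4,L5; from [0,0,0]:
after L1 α=1/5: [48/5, 244/5, 27/5]
after L4 α=1/4: [537/10, 941/10, 671/20]
after L5 α=2/3: [799/10, 2401/30, 10591/60]
→ [80, 80, 177]


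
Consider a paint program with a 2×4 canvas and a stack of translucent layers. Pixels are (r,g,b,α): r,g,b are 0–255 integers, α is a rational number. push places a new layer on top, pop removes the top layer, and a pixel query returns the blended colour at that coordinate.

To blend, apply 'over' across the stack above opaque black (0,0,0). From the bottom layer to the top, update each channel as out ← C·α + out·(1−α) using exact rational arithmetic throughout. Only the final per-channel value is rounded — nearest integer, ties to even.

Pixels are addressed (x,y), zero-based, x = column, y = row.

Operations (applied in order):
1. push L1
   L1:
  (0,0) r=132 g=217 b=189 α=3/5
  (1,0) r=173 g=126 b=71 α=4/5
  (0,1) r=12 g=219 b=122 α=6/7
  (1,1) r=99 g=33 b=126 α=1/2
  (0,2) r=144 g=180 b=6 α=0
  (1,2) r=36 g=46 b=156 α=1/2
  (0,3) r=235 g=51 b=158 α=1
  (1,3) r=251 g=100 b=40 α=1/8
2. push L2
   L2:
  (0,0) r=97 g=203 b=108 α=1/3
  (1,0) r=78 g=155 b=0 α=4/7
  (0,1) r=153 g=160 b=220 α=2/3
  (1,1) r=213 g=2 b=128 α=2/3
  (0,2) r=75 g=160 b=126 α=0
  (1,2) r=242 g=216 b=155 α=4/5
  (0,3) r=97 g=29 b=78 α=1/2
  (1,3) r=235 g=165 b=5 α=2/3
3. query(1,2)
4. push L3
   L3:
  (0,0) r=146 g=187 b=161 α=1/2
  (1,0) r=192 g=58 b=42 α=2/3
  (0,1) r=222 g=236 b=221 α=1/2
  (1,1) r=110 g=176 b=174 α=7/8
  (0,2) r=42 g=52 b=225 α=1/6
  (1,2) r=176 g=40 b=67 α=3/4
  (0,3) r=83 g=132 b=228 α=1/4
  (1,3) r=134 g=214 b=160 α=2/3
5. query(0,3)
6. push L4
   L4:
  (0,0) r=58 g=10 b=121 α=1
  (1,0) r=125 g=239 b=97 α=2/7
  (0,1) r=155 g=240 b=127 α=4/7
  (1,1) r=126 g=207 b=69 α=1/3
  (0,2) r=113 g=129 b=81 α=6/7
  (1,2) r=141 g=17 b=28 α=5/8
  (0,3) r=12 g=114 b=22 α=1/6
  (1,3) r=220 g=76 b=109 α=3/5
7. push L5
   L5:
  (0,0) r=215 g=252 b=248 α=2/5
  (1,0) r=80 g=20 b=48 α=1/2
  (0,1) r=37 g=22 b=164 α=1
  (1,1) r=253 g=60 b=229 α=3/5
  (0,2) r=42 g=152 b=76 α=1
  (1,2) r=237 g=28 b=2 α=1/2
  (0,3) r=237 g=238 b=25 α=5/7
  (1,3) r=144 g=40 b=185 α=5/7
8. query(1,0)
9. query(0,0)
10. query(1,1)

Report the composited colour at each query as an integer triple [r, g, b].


query (1,2) [L1,L2] — begin 0,0,0
+L1 (α=1/2) → [18, 23, 78]
+L2 (α=4/5) → [986/5, 887/5, 698/5]
rounded: [197, 177, 140]

at x=0,y=3 over L1,L2,L3:
+L1 (α=1) → [235, 51, 158]
+L2 (α=1/2) → [166, 40, 118]
+L3 (α=1/4) → [581/4, 63, 291/2]
→ [145, 63, 146]

at x=1,y=0 over L1,L2,L3,L4,L5:
after L1 α=4/5: [692/5, 504/5, 284/5]
after L2 α=4/7: [3636/35, 4612/35, 852/35]
after L3 α=2/3: [5692/35, 8672/105, 1264/35]
after L4 α=2/7: [7442/49, 18710/147, 2622/49]
after L5 α=1/2: [5681/49, 10825/147, 2487/49]
→ [116, 74, 51]

at x=0,y=0 over L1,L2,L3,L4,L5:
+L1 (α=3/5) → [396/5, 651/5, 567/5]
+L2 (α=1/3) → [1277/15, 2317/15, 558/5]
+L3 (α=1/2) → [3467/30, 2561/15, 1363/10]
+L4 (α=1) → [58, 10, 121]
+L5 (α=2/5) → [604/5, 534/5, 859/5]
→ [121, 107, 172]

at x=1,y=1 over L1,L2,L3,L4,L5:
after L1 α=1/2: [99/2, 33/2, 63]
after L2 α=2/3: [317/2, 41/6, 319/3]
after L3 α=7/8: [1857/16, 7433/48, 3973/24]
after L4 α=1/3: [955/8, 12401/72, 4801/36]
after L5 α=3/5: [3991/20, 18881/180, 17167/90]
rounded: [200, 105, 191]


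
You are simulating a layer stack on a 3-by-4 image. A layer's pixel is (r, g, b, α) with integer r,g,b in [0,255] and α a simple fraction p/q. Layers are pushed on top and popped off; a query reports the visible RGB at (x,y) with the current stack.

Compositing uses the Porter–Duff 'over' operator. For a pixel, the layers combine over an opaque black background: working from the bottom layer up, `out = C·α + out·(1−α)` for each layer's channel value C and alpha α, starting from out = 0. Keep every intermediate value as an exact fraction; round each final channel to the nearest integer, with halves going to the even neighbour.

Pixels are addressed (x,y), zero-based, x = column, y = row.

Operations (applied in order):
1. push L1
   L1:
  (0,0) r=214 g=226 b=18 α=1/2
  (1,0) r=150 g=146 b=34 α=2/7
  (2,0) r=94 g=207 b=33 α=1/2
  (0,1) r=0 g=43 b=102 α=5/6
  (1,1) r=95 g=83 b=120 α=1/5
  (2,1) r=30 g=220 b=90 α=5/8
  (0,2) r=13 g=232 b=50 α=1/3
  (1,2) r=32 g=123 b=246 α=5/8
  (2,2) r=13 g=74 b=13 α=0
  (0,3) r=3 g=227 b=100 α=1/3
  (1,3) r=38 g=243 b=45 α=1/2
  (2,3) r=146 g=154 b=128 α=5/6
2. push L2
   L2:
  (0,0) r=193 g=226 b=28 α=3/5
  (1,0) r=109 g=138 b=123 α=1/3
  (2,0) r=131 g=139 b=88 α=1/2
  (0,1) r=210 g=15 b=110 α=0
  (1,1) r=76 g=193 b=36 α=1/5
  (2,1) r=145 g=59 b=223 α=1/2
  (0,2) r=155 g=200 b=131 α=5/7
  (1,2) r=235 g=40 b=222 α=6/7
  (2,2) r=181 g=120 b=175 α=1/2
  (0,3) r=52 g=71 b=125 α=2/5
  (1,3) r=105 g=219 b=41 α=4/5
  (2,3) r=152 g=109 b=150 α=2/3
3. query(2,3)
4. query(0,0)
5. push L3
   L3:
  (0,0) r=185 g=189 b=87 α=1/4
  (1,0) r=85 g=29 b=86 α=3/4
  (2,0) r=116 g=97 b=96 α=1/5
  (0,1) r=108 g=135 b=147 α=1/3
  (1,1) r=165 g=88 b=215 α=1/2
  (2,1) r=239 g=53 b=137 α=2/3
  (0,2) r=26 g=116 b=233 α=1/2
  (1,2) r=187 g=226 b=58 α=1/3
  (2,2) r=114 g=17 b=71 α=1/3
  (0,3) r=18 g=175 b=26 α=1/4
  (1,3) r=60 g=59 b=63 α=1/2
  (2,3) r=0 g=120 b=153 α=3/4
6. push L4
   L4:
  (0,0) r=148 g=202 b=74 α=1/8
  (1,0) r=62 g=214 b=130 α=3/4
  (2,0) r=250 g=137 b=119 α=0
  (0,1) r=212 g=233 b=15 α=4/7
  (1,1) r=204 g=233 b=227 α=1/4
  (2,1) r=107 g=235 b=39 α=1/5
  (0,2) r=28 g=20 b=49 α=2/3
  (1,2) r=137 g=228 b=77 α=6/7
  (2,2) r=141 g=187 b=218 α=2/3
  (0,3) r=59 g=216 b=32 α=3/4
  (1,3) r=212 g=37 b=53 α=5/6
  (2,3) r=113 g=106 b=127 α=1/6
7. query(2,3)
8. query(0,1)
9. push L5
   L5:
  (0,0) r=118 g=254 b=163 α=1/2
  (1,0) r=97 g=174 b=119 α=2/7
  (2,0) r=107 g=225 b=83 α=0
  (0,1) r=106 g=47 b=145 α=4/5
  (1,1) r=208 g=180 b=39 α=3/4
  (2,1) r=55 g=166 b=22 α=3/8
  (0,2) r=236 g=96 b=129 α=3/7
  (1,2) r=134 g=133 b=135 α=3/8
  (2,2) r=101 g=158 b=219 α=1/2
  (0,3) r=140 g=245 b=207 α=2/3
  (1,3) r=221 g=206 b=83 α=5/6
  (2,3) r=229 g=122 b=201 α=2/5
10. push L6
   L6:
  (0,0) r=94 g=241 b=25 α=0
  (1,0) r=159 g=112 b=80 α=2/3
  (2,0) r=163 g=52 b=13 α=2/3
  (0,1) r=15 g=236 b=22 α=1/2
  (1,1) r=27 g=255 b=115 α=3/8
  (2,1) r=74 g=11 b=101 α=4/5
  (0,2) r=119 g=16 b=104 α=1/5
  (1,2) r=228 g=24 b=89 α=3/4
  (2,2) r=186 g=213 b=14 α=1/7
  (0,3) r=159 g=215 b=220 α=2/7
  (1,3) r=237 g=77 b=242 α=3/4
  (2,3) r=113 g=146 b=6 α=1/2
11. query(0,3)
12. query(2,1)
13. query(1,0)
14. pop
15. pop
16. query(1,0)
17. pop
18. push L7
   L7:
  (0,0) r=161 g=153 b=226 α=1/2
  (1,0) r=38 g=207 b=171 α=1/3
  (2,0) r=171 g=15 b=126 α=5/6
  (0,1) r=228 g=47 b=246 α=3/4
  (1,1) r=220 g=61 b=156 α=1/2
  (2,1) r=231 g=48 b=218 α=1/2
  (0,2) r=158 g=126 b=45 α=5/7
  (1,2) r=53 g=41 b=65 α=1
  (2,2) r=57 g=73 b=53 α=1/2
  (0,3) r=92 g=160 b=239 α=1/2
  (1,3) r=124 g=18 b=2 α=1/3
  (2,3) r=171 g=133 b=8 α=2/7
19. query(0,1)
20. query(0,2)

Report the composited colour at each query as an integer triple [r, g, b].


query (2,3) [L1,L2] — begin 0,0,0
+L1 (α=5/6) → [365/3, 385/3, 320/3]
+L2 (α=2/3) → [1277/9, 1039/9, 1220/9]
= [142, 115, 136]

query (0,0) [L1,L2] — begin 0,0,0
+L1 (α=1/2) → [107, 113, 9]
+L2 (α=3/5) → [793/5, 904/5, 102/5]
rounded: [159, 181, 20]

at x=2,y=3 over L1,L2,L3,L4:
after L1 α=5/6: [365/3, 385/3, 320/3]
after L2 α=2/3: [1277/9, 1039/9, 1220/9]
after L3 α=3/4: [1277/36, 4279/36, 5351/36]
after L4 α=1/6: [10453/216, 25211/216, 31327/216]
→ [48, 117, 145]

query (0,1) [L1,L2,L3,L4] — begin 0,0,0
L1 α=5/6: [0, 215/6, 85]
L2 α=0: [0, 215/6, 85]
L3 α=1/3: [36, 620/9, 317/3]
L4 α=4/7: [956/7, 488/3, 377/7]
→ [137, 163, 54]

(0,3) stack=L1,L2,L3,L4,L5,L6; from [0,0,0]:
+L1 (α=1/3) → [1, 227/3, 100/3]
+L2 (α=2/5) → [107/5, 369/5, 70]
+L3 (α=1/4) → [411/20, 991/10, 59]
+L4 (α=3/4) → [3951/80, 7471/40, 155/4]
+L5 (α=2/3) → [26351/240, 27071/120, 1811/12]
+L6 (α=2/7) → [5945/48, 37391/168, 14335/84]
rounded: [124, 223, 171]

at x=2,y=1 over L1,L2,L3,L4,L5,L6:
+L1 (α=5/8) → [75/4, 275/2, 225/4]
+L2 (α=1/2) → [655/8, 393/4, 1117/8]
+L3 (α=2/3) → [1493/8, 817/12, 1103/8]
+L4 (α=1/5) → [1707/10, 1522/15, 1181/10]
+L5 (α=3/8) → [2037/16, 377/3, 1313/16]
+L6 (α=4/5) → [6773/80, 509/15, 7777/80]
→ [85, 34, 97]

(1,0) stack=L1,L2,L3,L4,L5,L6; from [0,0,0]:
+L1 (α=2/7) → [300/7, 292/7, 68/7]
+L2 (α=1/3) → [1363/21, 1550/21, 997/21]
+L3 (α=3/4) → [3359/42, 3377/84, 6415/84]
+L4 (α=3/4) → [11171/168, 57305/336, 39175/336]
+L5 (α=2/7) → [88447/1176, 403453/2352, 275843/2352]
+L6 (α=2/3) → [462415/3528, 930301/7056, 652163/7056]
rounded: [131, 132, 92]

at x=1,y=0 over L1,L2,L3,L4:
+L1 (α=2/7) → [300/7, 292/7, 68/7]
+L2 (α=1/3) → [1363/21, 1550/21, 997/21]
+L3 (α=3/4) → [3359/42, 3377/84, 6415/84]
+L4 (α=3/4) → [11171/168, 57305/336, 39175/336]
= [66, 171, 117]

at x=0,y=1 over L1,L2,L3,L7:
after L1 α=5/6: [0, 215/6, 85]
after L2 α=0: [0, 215/6, 85]
after L3 α=1/3: [36, 620/9, 317/3]
after L7 α=3/4: [180, 1889/36, 2531/12]
rounded: [180, 52, 211]

query (0,2) [L1,L2,L3,L7] — begin 0,0,0
after L1 α=1/3: [13/3, 232/3, 50/3]
after L2 α=5/7: [2351/21, 3464/21, 295/3]
after L3 α=1/2: [2897/42, 2950/21, 497/3]
after L7 α=5/7: [19487/147, 19130/147, 1669/21]
→ [133, 130, 79]


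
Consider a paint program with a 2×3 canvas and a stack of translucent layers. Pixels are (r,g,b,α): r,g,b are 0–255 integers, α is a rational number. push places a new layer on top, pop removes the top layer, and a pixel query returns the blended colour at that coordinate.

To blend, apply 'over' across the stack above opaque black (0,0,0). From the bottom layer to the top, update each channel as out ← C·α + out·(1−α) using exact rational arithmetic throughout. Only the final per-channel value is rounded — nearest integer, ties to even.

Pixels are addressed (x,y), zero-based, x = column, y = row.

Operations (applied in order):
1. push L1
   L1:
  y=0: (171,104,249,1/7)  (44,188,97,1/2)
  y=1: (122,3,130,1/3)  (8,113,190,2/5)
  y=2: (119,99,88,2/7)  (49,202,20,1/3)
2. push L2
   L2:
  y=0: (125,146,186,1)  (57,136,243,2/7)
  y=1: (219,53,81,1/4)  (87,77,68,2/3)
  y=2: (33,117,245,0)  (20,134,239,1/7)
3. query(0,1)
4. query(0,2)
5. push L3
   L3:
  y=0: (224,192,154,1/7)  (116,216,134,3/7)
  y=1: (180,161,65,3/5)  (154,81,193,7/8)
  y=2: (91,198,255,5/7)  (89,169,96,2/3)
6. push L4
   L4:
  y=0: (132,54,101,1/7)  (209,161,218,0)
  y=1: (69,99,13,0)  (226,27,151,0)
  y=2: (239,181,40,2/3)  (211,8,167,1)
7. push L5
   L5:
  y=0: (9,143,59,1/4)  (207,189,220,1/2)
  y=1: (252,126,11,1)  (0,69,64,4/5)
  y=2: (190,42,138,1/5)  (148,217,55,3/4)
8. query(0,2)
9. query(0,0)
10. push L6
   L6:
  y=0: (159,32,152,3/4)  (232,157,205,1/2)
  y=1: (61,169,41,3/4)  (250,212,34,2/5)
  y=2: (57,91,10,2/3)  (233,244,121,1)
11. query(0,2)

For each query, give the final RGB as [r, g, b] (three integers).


(0,1) stack=L1,L2; from [0,0,0]:
L1 α=1/3: [122/3, 1, 130/3]
L2 α=1/4: [341/4, 14, 211/4]
→ [85, 14, 53]

(0,2) stack=L1,L2; from [0,0,0]:
+L1 (α=2/7) → [34, 198/7, 176/7]
+L2 (α=0) → [34, 198/7, 176/7]
→ [34, 28, 25]

at x=0,y=2 over L1,L2,L3,L4,L5:
L1 α=2/7: [34, 198/7, 176/7]
L2 α=0: [34, 198/7, 176/7]
L3 α=5/7: [523/7, 7326/49, 9277/49]
L4 α=2/3: [3869/21, 25064/147, 4399/49]
L5 α=1/5: [19466/105, 21286/147, 24358/245]
rounded: [185, 145, 99]

(0,0) stack=L1,L2,L3,L4,L5; from [0,0,0]:
L1 α=1/7: [171/7, 104/7, 249/7]
L2 α=1: [125, 146, 186]
L3 α=1/7: [974/7, 1068/7, 1270/7]
L4 α=1/7: [6768/49, 6786/49, 8327/49]
L5 α=1/4: [20745/196, 27365/196, 6968/49]
rounded: [106, 140, 142]

query (0,2) [L1,L2,L3,L4,L5,L6] — begin 0,0,0
L1 α=2/7: [34, 198/7, 176/7]
L2 α=0: [34, 198/7, 176/7]
L3 α=5/7: [523/7, 7326/49, 9277/49]
L4 α=2/3: [3869/21, 25064/147, 4399/49]
L5 α=1/5: [19466/105, 21286/147, 24358/245]
L6 α=2/3: [31436/315, 48040/441, 29258/735]
= [100, 109, 40]


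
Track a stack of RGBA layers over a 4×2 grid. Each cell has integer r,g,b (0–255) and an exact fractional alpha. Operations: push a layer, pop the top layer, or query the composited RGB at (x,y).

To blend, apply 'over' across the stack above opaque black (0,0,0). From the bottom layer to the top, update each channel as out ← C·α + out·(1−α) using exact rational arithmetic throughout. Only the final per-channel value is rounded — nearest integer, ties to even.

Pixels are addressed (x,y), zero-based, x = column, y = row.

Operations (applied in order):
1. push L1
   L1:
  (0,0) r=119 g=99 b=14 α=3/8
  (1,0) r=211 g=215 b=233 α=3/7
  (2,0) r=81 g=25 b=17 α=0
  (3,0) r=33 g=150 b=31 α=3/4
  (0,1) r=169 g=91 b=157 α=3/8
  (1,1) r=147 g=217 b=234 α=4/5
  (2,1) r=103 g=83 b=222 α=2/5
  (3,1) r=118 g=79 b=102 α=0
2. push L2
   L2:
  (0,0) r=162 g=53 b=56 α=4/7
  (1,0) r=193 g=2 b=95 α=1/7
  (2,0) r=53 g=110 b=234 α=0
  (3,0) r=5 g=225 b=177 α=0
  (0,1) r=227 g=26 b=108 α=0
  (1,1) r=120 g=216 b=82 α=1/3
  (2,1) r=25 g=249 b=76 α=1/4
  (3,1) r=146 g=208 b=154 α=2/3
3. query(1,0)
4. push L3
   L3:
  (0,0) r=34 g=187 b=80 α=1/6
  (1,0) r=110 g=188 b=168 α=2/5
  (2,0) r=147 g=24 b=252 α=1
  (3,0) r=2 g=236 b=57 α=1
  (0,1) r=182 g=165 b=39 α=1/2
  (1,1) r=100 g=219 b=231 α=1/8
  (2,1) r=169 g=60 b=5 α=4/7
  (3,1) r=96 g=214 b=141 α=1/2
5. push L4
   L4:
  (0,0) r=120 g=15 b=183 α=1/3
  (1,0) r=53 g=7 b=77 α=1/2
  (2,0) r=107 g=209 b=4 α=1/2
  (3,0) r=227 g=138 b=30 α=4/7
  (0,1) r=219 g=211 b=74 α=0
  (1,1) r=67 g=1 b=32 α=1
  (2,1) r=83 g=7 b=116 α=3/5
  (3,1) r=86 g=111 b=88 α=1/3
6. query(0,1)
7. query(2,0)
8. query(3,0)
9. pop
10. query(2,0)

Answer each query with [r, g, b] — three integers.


(1,0) stack=L1,L2; from [0,0,0]:
+L1 (α=3/7) → [633/7, 645/7, 699/7]
+L2 (α=1/7) → [5149/49, 3884/49, 4859/49]
→ [105, 79, 99]

query (0,1) [L1,L2,L3,L4] — begin 0,0,0
+L1 (α=3/8) → [507/8, 273/8, 471/8]
+L2 (α=0) → [507/8, 273/8, 471/8]
+L3 (α=1/2) → [1963/16, 1593/16, 783/16]
+L4 (α=0) → [1963/16, 1593/16, 783/16]
rounded: [123, 100, 49]

(2,0) stack=L1,L2,L3,L4; from [0,0,0]:
+L1 (α=0) → [0, 0, 0]
+L2 (α=0) → [0, 0, 0]
+L3 (α=1) → [147, 24, 252]
+L4 (α=1/2) → [127, 233/2, 128]
= [127, 116, 128]

(3,0) stack=L1,L2,L3,L4; from [0,0,0]:
+L1 (α=3/4) → [99/4, 225/2, 93/4]
+L2 (α=0) → [99/4, 225/2, 93/4]
+L3 (α=1) → [2, 236, 57]
+L4 (α=4/7) → [914/7, 180, 291/7]
→ [131, 180, 42]

(2,0) stack=L1,L2,L3; from [0,0,0]:
L1 α=0: [0, 0, 0]
L2 α=0: [0, 0, 0]
L3 α=1: [147, 24, 252]
→ [147, 24, 252]


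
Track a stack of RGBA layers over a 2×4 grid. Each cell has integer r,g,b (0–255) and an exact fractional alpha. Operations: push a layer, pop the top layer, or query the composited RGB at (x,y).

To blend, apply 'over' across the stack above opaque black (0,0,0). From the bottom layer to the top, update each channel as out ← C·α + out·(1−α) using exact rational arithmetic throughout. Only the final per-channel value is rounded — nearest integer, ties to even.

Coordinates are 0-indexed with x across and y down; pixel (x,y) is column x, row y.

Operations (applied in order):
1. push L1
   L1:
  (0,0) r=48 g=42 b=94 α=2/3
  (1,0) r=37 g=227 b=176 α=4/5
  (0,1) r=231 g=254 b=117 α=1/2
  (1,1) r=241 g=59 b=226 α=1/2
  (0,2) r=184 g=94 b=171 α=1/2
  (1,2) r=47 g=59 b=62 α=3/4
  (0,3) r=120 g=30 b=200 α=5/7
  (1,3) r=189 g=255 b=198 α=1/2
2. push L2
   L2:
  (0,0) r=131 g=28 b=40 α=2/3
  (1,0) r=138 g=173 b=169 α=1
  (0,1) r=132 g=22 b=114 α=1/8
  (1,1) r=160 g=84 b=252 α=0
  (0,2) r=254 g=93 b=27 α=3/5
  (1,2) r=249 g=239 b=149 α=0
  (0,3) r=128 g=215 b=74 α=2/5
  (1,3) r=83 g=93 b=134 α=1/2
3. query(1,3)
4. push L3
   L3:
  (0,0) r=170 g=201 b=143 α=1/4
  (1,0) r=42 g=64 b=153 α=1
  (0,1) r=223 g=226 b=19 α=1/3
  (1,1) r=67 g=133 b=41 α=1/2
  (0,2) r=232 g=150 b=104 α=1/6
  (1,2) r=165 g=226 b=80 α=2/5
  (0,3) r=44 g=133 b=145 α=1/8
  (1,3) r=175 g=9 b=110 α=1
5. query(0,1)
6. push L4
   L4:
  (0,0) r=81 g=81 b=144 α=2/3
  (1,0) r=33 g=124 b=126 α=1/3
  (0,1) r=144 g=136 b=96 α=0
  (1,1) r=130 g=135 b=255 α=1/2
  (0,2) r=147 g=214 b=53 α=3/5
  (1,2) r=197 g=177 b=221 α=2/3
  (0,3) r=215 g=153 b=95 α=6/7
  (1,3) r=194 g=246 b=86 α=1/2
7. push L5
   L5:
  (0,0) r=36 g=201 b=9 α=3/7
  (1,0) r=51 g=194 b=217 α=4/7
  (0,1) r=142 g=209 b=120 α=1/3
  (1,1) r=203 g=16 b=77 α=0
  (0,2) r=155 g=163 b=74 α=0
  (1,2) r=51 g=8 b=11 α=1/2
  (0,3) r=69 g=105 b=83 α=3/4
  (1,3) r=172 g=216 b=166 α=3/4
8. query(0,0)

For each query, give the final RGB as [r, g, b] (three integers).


at x=1,y=3 over L1,L2:
L1 α=1/2: [189/2, 255/2, 99]
L2 α=1/2: [355/4, 441/4, 233/2]
= [89, 110, 116]

query (0,1) [L1,L2,L3] — begin 0,0,0
after L1 α=1/2: [231/2, 127, 117/2]
after L2 α=1/8: [1881/16, 911/8, 1047/16]
after L3 α=1/3: [3665/24, 605/4, 1199/24]
= [153, 151, 50]

at x=0,y=0 over L1,L2,L3,L4,L5:
L1 α=2/3: [32, 28, 188/3]
L2 α=2/3: [98, 28, 428/9]
L3 α=1/4: [116, 285/4, 857/12]
L4 α=2/3: [278/3, 311/4, 4313/36]
L5 α=3/7: [1436/21, 914/7, 4556/63]
→ [68, 131, 72]


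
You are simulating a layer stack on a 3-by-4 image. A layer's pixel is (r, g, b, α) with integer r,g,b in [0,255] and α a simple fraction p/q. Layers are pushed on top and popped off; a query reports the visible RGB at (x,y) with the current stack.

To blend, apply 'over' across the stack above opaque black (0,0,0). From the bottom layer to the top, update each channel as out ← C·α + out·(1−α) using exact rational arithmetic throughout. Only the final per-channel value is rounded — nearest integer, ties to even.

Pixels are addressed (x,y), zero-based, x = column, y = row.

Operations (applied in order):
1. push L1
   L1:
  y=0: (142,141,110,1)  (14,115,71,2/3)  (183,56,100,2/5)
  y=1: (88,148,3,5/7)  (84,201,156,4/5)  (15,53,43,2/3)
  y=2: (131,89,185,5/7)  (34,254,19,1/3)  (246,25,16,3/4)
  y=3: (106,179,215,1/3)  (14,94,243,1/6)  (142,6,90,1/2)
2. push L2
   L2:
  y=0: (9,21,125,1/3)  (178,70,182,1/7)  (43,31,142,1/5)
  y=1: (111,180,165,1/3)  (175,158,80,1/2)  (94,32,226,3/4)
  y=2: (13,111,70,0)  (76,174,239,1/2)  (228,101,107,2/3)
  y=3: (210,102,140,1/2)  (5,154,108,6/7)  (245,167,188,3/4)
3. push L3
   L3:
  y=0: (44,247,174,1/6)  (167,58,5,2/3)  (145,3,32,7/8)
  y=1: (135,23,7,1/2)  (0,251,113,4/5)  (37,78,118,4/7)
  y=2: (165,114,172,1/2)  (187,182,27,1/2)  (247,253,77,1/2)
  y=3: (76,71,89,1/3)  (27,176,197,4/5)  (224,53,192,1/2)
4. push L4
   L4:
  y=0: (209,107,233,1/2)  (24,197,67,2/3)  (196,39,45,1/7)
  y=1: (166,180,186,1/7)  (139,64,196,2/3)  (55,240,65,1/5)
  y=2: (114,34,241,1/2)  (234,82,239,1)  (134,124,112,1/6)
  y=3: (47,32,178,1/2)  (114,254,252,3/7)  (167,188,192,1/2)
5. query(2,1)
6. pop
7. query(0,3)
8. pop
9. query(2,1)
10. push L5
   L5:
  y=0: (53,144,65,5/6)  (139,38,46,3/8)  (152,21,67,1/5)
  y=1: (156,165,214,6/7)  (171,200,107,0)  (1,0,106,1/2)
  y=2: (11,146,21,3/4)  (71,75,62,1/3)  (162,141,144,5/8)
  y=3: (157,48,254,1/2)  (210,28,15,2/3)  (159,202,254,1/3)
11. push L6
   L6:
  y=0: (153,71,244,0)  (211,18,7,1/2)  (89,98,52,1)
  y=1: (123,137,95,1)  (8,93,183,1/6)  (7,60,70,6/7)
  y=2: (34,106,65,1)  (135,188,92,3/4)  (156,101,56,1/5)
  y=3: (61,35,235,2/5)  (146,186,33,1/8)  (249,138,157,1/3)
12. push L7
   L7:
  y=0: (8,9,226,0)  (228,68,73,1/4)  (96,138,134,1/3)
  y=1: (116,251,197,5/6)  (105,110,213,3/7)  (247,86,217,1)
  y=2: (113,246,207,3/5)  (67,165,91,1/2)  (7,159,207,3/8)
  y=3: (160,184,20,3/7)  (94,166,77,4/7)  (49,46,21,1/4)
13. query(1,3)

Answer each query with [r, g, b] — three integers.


(2,1) stack=L1,L2,L3,L4; from [0,0,0]:
after L1 α=2/3: [10, 106/3, 86/3]
after L2 α=3/4: [73, 197/6, 530/3]
after L3 α=4/7: [367/7, 821/14, 1002/7]
after L4 α=1/5: [1853/35, 3322/35, 4463/35]
→ [53, 95, 128]

at x=0,y=3 over L1,L2,L3:
L1 α=1/3: [106/3, 179/3, 215/3]
L2 α=1/2: [368/3, 485/6, 635/6]
L3 α=1/3: [964/9, 698/9, 902/9]
→ [107, 78, 100]

at x=2,y=1 over L1,L2:
L1 α=2/3: [10, 106/3, 86/3]
L2 α=3/4: [73, 197/6, 530/3]
rounded: [73, 33, 177]

query (1,3) [L1,L2,L5,L6,L7] — begin 0,0,0
+L1 (α=1/6) → [7/3, 47/3, 81/2]
+L2 (α=6/7) → [97/21, 2819/21, 1377/14]
+L5 (α=2/3) → [8917/63, 3995/63, 599/14]
+L6 (α=1/8) → [10231/72, 5669/72, 665/16]
+L7 (α=4/7) → [19255/168, 21605/168, 989/16]
→ [115, 129, 62]


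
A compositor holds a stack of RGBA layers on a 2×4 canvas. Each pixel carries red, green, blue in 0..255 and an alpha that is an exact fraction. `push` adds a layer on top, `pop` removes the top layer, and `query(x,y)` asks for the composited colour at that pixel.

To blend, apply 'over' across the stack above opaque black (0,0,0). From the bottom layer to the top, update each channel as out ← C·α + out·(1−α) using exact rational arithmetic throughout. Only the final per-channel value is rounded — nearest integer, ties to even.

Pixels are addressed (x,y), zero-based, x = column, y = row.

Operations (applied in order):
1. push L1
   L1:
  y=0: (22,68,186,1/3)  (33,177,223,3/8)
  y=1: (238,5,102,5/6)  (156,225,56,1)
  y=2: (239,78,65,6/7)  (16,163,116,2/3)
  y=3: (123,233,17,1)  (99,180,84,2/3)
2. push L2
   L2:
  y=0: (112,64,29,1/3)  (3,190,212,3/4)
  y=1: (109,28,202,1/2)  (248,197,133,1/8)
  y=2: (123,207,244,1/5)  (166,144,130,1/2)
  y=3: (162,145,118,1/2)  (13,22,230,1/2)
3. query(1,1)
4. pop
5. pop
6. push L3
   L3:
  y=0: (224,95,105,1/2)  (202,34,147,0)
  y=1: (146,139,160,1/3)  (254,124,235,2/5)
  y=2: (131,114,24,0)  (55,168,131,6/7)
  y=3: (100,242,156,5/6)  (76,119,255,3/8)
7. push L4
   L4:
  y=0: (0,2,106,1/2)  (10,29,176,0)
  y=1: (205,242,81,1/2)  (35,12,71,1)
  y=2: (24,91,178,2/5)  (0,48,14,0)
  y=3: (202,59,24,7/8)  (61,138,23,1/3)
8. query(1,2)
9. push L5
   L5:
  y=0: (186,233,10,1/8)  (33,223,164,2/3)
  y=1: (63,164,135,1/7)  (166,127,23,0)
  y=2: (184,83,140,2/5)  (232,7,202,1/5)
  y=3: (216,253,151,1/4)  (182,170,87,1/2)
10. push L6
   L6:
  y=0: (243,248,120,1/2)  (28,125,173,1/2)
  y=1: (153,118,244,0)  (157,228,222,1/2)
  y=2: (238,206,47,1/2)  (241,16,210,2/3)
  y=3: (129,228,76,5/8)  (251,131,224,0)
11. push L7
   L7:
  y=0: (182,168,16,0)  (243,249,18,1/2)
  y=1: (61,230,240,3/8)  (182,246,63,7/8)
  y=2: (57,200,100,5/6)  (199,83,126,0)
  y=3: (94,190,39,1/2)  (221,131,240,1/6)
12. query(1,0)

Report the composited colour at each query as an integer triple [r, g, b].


(1,1) stack=L1,L2; from [0,0,0]:
L1 α=1: [156, 225, 56]
L2 α=1/8: [335/2, 443/2, 525/8]
= [168, 222, 66]

(1,2) stack=L3,L4; from [0,0,0]:
+L3 (α=6/7) → [330/7, 144, 786/7]
+L4 (α=0) → [330/7, 144, 786/7]
= [47, 144, 112]

(1,0) stack=L3,L4,L5,L6,L7; from [0,0,0]:
+L3 (α=0) → [0, 0, 0]
+L4 (α=0) → [0, 0, 0]
+L5 (α=2/3) → [22, 446/3, 328/3]
+L6 (α=1/2) → [25, 821/6, 847/6]
+L7 (α=1/2) → [134, 2315/12, 955/12]
rounded: [134, 193, 80]
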